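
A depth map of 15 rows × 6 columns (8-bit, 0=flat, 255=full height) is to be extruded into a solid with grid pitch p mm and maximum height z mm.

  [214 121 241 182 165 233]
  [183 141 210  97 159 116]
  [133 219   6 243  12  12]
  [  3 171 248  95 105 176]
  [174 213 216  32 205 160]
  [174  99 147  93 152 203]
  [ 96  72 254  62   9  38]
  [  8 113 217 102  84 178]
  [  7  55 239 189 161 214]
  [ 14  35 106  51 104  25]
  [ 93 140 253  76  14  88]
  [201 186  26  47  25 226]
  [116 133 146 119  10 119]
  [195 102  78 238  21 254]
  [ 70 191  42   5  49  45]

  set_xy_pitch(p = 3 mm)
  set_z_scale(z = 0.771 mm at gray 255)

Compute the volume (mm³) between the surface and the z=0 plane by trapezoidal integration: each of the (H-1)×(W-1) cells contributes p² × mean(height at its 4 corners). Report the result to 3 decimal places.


height_mm = gray/255 × 0.771; cell vol = 3² × mean(4 corners)
unit = 3² × 0.771 / (4×255) = 0.00680294 mm³ per gray-sum
row 0: Σ corner-gray over 5 cells = 3378  → 22.9803
row 1: Σ corner-gray over 5 cells = 2618  → 17.8101
row 2: Σ corner-gray over 5 cells = 2522  → 17.1570
row 3: Σ corner-gray over 5 cells = 3083  → 20.9735
row 4: Σ corner-gray over 5 cells = 3025  → 20.5789
row 5: Σ corner-gray over 5 cells = 2287  → 15.5583
row 6: Σ corner-gray over 5 cells = 2146  → 14.5991
row 7: Σ corner-gray over 5 cells = 2727  → 18.5516
row 8: Σ corner-gray over 5 cells = 2140  → 14.5583
row 9: Σ corner-gray over 5 cells = 1778  → 12.0956
row 10: Σ corner-gray over 5 cells = 2142  → 14.5719
row 11: Σ corner-gray over 5 cells = 2046  → 13.9188
row 12: Σ corner-gray over 5 cells = 2378  → 16.1774
row 13: Σ corner-gray over 5 cells = 2016  → 13.7147
Σ rows: total corner-gray = 34286  → 233.2456 mm³

233.246


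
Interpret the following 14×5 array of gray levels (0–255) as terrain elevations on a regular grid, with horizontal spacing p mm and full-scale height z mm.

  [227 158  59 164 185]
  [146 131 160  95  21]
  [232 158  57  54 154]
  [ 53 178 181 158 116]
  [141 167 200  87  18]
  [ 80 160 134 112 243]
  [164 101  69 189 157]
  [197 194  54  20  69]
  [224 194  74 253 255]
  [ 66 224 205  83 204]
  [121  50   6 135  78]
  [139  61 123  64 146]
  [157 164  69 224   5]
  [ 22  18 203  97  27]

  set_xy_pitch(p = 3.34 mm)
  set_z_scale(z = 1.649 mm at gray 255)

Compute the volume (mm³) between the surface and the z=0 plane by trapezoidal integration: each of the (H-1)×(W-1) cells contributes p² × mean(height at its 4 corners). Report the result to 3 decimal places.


height_mm = gray/255 × 1.649; cell vol = 3.34² × mean(4 corners)
unit = 3.34² × 1.649 / (4×255) = 0.0180349 mm³ per gray-sum
row 0: Σ corner-gray over 4 cells = 2113  → 38.1077
row 1: Σ corner-gray over 4 cells = 1863  → 33.5990
row 2: Σ corner-gray over 4 cells = 2127  → 38.3602
row 3: Σ corner-gray over 4 cells = 2270  → 40.9392
row 4: Σ corner-gray over 4 cells = 2202  → 39.7128
row 5: Σ corner-gray over 4 cells = 2174  → 39.2078
row 6: Σ corner-gray over 4 cells = 1841  → 33.2022
row 7: Σ corner-gray over 4 cells = 2323  → 41.8950
row 8: Σ corner-gray over 4 cells = 2815  → 50.7682
row 9: Σ corner-gray over 4 cells = 1875  → 33.8154
row 10: Σ corner-gray over 4 cells = 1362  → 24.5635
row 11: Σ corner-gray over 4 cells = 1857  → 33.4908
row 12: Σ corner-gray over 4 cells = 1761  → 31.7594
Σ rows: total corner-gray = 26583  → 479.4214 mm³

479.421


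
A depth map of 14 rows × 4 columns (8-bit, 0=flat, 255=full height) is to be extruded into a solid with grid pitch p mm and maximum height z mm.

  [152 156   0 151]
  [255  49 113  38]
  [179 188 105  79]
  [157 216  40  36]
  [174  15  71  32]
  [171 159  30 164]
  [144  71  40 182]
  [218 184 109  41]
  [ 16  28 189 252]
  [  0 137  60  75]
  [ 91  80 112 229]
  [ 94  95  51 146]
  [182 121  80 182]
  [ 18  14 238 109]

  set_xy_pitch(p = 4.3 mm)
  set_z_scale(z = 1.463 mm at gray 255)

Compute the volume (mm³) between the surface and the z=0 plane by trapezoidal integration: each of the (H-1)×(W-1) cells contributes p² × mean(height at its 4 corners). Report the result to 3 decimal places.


447.984

height_mm = gray/255 × 1.463; cell vol = 4.3² × mean(4 corners)
unit = 4.3² × 1.463 / (4×255) = 0.0265205 mm³ per gray-sum
row 0: Σ corner-gray over 3 cells = 1232  → 32.6732
row 1: Σ corner-gray over 3 cells = 1461  → 38.7464
row 2: Σ corner-gray over 3 cells = 1549  → 41.0802
row 3: Σ corner-gray over 3 cells = 1083  → 28.7217
row 4: Σ corner-gray over 3 cells = 1091  → 28.9338
row 5: Σ corner-gray over 3 cells = 1261  → 33.4423
row 6: Σ corner-gray over 3 cells = 1393  → 36.9430
row 7: Σ corner-gray over 3 cells = 1547  → 41.0272
row 8: Σ corner-gray over 3 cells = 1171  → 31.0555
row 9: Σ corner-gray over 3 cells = 1173  → 31.1085
row 10: Σ corner-gray over 3 cells = 1236  → 32.7793
row 11: Σ corner-gray over 3 cells = 1298  → 34.4236
row 12: Σ corner-gray over 3 cells = 1397  → 37.0491
Σ rows: total corner-gray = 16892  → 447.9836 mm³


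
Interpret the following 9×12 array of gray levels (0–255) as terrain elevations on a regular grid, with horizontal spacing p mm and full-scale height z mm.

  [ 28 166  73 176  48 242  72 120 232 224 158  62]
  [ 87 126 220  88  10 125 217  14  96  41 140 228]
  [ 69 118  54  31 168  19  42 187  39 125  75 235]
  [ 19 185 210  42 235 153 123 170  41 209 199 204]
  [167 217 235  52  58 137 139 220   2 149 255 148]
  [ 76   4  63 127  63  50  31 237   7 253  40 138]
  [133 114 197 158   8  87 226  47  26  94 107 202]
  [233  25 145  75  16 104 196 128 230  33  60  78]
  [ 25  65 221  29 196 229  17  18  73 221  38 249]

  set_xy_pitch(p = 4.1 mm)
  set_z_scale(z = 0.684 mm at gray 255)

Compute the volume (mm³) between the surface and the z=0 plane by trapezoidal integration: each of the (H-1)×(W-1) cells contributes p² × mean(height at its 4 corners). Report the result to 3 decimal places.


height_mm = gray/255 × 0.684; cell vol = 4.1² × mean(4 corners)
unit = 4.1² × 0.684 / (4×255) = 0.0112726 mm³ per gray-sum
row 0: Σ corner-gray over 11 cells = 5581  → 62.9123
row 1: Σ corner-gray over 11 cells = 4489  → 50.6026
row 2: Σ corner-gray over 11 cells = 5377  → 60.6127
row 3: Σ corner-gray over 11 cells = 6600  → 74.3991
row 4: Σ corner-gray over 11 cells = 5207  → 58.6964
row 5: Σ corner-gray over 11 cells = 4427  → 49.9037
row 6: Σ corner-gray over 11 cells = 4798  → 54.0859
row 7: Σ corner-gray over 11 cells = 4823  → 54.3677
Σ rows: total corner-gray = 41302  → 465.5804 mm³

465.580


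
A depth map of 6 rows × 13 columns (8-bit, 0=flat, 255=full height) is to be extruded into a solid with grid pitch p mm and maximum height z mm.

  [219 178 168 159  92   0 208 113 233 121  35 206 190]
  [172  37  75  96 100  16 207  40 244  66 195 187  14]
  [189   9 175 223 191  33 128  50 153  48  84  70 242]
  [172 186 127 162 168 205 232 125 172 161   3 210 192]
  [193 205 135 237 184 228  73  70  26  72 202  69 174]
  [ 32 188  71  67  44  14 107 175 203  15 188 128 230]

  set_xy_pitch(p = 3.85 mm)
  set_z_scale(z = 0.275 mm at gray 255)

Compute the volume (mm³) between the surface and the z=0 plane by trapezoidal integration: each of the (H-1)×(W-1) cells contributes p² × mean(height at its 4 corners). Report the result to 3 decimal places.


height_mm = gray/255 × 0.275; cell vol = 3.85² × mean(4 corners)
unit = 3.85² × 0.275 / (4×255) = 0.00399626 mm³ per gray-sum
row 0: Σ corner-gray over 12 cells = 6147  → 24.5650
row 1: Σ corner-gray over 12 cells = 5471  → 21.8636
row 2: Σ corner-gray over 12 cells = 6625  → 26.4752
row 3: Σ corner-gray over 12 cells = 7235  → 28.9130
row 4: Σ corner-gray over 12 cells = 6031  → 24.1015
Σ rows: total corner-gray = 31509  → 125.9182 mm³

125.918


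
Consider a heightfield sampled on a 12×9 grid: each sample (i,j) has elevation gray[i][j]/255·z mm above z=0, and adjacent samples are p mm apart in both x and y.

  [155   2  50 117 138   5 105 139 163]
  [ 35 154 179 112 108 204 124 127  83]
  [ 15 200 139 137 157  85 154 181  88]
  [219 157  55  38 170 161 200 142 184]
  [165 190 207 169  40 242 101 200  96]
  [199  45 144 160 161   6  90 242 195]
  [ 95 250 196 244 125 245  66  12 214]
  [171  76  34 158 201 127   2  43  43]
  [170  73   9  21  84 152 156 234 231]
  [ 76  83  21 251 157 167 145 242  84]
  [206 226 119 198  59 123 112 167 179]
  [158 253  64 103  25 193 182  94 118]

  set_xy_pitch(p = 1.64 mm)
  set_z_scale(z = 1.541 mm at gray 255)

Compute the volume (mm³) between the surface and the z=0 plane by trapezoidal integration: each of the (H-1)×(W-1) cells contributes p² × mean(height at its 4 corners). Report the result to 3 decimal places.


192.061

height_mm = gray/255 × 1.541; cell vol = 1.64² × mean(4 corners)
unit = 1.64² × 1.541 / (4×255) = 0.00406341 mm³ per gray-sum
row 0: Σ corner-gray over 8 cells = 3564  → 14.4820
row 1: Σ corner-gray over 8 cells = 4343  → 17.6474
row 2: Σ corner-gray over 8 cells = 4458  → 18.1147
row 3: Σ corner-gray over 8 cells = 4808  → 19.5369
row 4: Σ corner-gray over 8 cells = 4649  → 18.8908
row 5: Σ corner-gray over 8 cells = 4675  → 18.9964
row 6: Σ corner-gray over 8 cells = 4081  → 16.5828
row 7: Σ corner-gray over 8 cells = 3355  → 13.6327
row 8: Σ corner-gray over 8 cells = 4151  → 16.8672
row 9: Σ corner-gray over 8 cells = 4685  → 19.0371
row 10: Σ corner-gray over 8 cells = 4497  → 18.2731
Σ rows: total corner-gray = 47266  → 192.0609 mm³


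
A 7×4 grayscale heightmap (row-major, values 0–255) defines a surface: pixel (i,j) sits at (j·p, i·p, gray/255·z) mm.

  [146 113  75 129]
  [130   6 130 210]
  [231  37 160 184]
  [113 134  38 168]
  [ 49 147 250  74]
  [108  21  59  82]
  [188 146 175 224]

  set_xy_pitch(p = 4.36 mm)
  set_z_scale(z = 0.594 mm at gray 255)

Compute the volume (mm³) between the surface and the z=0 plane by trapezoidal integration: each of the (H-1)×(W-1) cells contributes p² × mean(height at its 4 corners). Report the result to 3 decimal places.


height_mm = gray/255 × 0.594; cell vol = 4.36² × mean(4 corners)
unit = 4.36² × 0.594 / (4×255) = 0.0110703 mm³ per gray-sum
row 0: Σ corner-gray over 3 cells = 1263  → 13.9818
row 1: Σ corner-gray over 3 cells = 1421  → 15.7309
row 2: Σ corner-gray over 3 cells = 1434  → 15.8748
row 3: Σ corner-gray over 3 cells = 1542  → 17.0704
row 4: Σ corner-gray over 3 cells = 1267  → 14.0261
row 5: Σ corner-gray over 3 cells = 1404  → 15.5427
Σ rows: total corner-gray = 8331  → 92.2266 mm³

92.227


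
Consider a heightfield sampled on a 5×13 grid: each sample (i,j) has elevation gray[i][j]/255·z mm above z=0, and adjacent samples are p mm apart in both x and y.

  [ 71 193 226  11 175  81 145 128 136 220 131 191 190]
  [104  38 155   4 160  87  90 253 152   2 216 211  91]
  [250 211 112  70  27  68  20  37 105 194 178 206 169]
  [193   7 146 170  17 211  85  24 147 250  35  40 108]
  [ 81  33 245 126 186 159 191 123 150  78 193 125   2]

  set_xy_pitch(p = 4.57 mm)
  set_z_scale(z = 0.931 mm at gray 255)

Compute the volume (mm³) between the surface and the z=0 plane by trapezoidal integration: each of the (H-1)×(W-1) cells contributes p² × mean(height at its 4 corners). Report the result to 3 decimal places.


449.458

height_mm = gray/255 × 0.931; cell vol = 4.57² × mean(4 corners)
unit = 4.57² × 0.931 / (4×255) = 0.0190626 mm³ per gray-sum
row 0: Σ corner-gray over 12 cells = 6466  → 123.2587
row 1: Σ corner-gray over 12 cells = 5806  → 110.6774
row 2: Σ corner-gray over 12 cells = 5440  → 103.7005
row 3: Σ corner-gray over 12 cells = 5866  → 111.8212
Σ rows: total corner-gray = 23578  → 449.4577 mm³


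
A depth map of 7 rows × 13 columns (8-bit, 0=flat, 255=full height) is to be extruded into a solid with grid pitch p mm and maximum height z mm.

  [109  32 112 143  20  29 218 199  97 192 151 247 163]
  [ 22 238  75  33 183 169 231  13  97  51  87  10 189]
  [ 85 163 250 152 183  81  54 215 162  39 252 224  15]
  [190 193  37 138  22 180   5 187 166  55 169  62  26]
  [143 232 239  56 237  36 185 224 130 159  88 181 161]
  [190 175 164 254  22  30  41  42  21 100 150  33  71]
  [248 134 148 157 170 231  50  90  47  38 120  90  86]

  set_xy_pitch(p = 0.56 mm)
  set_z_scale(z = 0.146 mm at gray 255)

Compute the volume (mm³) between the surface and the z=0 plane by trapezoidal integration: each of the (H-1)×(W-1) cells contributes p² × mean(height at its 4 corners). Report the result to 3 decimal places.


1.621

height_mm = gray/255 × 0.146; cell vol = 0.56² × mean(4 corners)
unit = 0.56² × 0.146 / (4×255) = 4.48878e-05 mm³ per gray-sum
row 0: Σ corner-gray over 12 cells = 5737  → 0.2575
row 1: Σ corner-gray over 12 cells = 6235  → 0.2799
row 2: Σ corner-gray over 12 cells = 6294  → 0.2825
row 3: Σ corner-gray over 12 cells = 6482  → 0.2910
row 4: Σ corner-gray over 12 cells = 6163  → 0.2766
row 5: Σ corner-gray over 12 cells = 5209  → 0.2338
Σ rows: total corner-gray = 36120  → 1.6213 mm³


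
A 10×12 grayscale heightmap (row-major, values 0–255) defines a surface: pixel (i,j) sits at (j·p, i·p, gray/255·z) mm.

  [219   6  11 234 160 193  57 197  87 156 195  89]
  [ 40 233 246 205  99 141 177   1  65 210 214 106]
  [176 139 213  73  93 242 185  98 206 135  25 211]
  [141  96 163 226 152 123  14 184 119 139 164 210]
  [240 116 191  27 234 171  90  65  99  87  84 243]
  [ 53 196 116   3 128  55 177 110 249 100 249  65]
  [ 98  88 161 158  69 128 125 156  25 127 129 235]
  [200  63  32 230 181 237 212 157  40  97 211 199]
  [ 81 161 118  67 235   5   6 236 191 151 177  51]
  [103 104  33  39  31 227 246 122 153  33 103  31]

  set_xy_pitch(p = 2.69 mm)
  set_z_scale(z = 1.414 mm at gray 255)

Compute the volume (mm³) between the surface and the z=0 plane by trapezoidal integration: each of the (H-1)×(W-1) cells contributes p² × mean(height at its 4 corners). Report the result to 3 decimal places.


height_mm = gray/255 × 1.414; cell vol = 2.69² × mean(4 corners)
unit = 2.69² × 1.414 / (4×255) = 0.0100312 mm³ per gray-sum
row 0: Σ corner-gray over 11 cells = 6228  → 62.4744
row 1: Σ corner-gray over 11 cells = 6533  → 65.5340
row 2: Σ corner-gray over 11 cells = 6316  → 63.3572
row 3: Σ corner-gray over 11 cells = 5922  → 59.4049
row 4: Σ corner-gray over 11 cells = 5695  → 57.1278
row 5: Σ corner-gray over 11 cells = 5549  → 55.6632
row 6: Σ corner-gray over 11 cells = 5984  → 60.0268
row 7: Σ corner-gray over 11 cells = 6145  → 61.6419
row 8: Σ corner-gray over 11 cells = 5142  → 51.5805
Σ rows: total corner-gray = 53514  → 536.8108 mm³

536.811


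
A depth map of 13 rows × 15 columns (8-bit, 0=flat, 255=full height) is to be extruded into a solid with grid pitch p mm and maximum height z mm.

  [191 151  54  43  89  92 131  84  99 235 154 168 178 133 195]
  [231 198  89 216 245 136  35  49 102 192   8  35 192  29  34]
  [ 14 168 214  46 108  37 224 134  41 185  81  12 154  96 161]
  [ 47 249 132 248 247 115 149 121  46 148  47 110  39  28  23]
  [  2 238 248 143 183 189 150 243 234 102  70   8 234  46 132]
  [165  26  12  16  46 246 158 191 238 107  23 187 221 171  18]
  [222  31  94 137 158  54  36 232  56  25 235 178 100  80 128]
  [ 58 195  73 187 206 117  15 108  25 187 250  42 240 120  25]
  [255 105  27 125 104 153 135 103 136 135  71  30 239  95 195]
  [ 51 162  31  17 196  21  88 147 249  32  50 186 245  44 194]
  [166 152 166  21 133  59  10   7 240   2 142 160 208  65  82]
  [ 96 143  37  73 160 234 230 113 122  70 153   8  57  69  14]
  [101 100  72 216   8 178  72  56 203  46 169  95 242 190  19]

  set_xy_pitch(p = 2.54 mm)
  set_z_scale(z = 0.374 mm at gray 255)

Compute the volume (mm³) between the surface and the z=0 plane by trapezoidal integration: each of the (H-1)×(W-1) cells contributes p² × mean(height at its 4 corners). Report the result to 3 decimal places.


191.972

height_mm = gray/255 × 0.374; cell vol = 2.54² × mean(4 corners)
unit = 2.54² × 0.374 / (4×255) = 0.00236559 mm³ per gray-sum
row 0: Σ corner-gray over 14 cells = 6925  → 16.3817
row 1: Σ corner-gray over 14 cells = 6492  → 15.3574
row 2: Σ corner-gray over 14 cells = 6603  → 15.6200
row 3: Σ corner-gray over 14 cells = 7738  → 18.3049
row 4: Σ corner-gray over 14 cells = 7777  → 18.3972
row 5: Σ corner-gray over 14 cells = 6649  → 15.7288
row 6: Σ corner-gray over 14 cells = 6795  → 16.0742
row 7: Σ corner-gray over 14 cells = 6979  → 16.5094
row 8: Σ corner-gray over 14 cells = 6547  → 15.4875
row 9: Σ corner-gray over 14 cells = 6159  → 14.5696
row 10: Σ corner-gray over 14 cells = 6026  → 14.2550
row 11: Σ corner-gray over 14 cells = 6462  → 15.2864
Σ rows: total corner-gray = 81152  → 191.9721 mm³


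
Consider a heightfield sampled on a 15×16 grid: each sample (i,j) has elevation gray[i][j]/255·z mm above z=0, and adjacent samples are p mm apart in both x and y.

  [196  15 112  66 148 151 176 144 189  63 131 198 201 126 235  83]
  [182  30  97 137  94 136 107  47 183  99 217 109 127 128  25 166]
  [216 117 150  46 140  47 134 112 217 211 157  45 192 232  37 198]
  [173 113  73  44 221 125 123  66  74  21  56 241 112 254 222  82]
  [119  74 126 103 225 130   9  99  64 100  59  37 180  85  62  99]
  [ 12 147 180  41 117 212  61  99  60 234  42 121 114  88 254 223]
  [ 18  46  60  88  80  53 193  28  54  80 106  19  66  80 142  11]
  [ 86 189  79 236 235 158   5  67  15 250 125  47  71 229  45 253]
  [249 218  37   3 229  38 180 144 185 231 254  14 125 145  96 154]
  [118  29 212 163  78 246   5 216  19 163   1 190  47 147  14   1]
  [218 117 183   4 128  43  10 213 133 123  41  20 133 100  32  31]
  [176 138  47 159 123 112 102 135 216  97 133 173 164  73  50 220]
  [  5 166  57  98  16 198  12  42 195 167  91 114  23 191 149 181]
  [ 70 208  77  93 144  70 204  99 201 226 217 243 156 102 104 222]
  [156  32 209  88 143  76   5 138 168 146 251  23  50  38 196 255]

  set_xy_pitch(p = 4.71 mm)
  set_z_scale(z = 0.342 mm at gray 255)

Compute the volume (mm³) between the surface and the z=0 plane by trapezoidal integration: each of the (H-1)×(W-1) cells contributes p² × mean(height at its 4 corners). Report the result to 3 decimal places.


739.476

height_mm = gray/255 × 0.342; cell vol = 4.71² × mean(4 corners)
unit = 4.71² × 0.342 / (4×255) = 0.0074382 mm³ per gray-sum
row 0: Σ corner-gray over 15 cells = 7609  → 56.5973
row 1: Σ corner-gray over 15 cells = 7508  → 55.8460
row 2: Σ corner-gray over 15 cells = 7833  → 58.2634
row 3: Σ corner-gray over 15 cells = 6669  → 49.6053
row 4: Σ corner-gray over 15 cells = 6699  → 49.8285
row 5: Σ corner-gray over 15 cells = 5994  → 44.5846
row 6: Σ corner-gray over 15 cells = 6060  → 45.0755
row 7: Σ corner-gray over 15 cells = 8042  → 59.8180
row 8: Σ corner-gray over 15 cells = 7380  → 54.8939
row 9: Σ corner-gray over 15 cells = 5988  → 44.5399
row 10: Σ corner-gray over 15 cells = 6649  → 49.4566
row 11: Σ corner-gray over 15 cells = 7064  → 52.5434
row 12: Σ corner-gray over 15 cells = 7804  → 58.0477
row 13: Σ corner-gray over 15 cells = 8117  → 60.3759
Σ rows: total corner-gray = 99416  → 739.4759 mm³


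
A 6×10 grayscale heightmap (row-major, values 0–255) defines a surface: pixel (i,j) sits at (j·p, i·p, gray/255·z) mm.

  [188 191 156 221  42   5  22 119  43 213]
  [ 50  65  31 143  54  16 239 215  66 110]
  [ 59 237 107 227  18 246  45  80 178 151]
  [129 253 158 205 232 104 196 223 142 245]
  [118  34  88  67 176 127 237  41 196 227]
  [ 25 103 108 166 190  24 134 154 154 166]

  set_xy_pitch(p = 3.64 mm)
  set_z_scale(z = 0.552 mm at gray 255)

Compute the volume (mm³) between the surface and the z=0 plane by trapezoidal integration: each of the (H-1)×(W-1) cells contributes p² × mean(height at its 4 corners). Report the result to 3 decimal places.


height_mm = gray/255 × 0.552; cell vol = 3.64² × mean(4 corners)
unit = 3.64² × 0.552 / (4×255) = 0.00717037 mm³ per gray-sum
row 0: Σ corner-gray over 9 cells = 3817  → 27.3693
row 1: Σ corner-gray over 9 cells = 4304  → 30.8613
row 2: Σ corner-gray over 9 cells = 5886  → 42.2048
row 3: Σ corner-gray over 9 cells = 5677  → 40.7062
row 4: Σ corner-gray over 9 cells = 4534  → 32.5105
Σ rows: total corner-gray = 24218  → 173.6521 mm³

173.652


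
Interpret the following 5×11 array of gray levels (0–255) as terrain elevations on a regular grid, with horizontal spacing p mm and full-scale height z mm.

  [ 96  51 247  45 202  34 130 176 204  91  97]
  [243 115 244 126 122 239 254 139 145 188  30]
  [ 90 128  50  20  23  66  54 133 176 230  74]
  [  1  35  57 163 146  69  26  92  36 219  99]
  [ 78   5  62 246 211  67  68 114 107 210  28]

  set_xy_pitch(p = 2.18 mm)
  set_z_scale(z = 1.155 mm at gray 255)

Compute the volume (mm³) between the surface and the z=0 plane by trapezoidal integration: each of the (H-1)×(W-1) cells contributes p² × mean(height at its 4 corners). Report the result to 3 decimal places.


102.747

height_mm = gray/255 × 1.155; cell vol = 2.18² × mean(4 corners)
unit = 2.18² × 1.155 / (4×255) = 0.00538139 mm³ per gray-sum
row 0: Σ corner-gray over 10 cells = 5970  → 32.1269
row 1: Σ corner-gray over 10 cells = 5341  → 28.7420
row 2: Σ corner-gray over 10 cells = 3710  → 19.9650
row 3: Σ corner-gray over 10 cells = 4072  → 21.9130
Σ rows: total corner-gray = 19093  → 102.7470 mm³


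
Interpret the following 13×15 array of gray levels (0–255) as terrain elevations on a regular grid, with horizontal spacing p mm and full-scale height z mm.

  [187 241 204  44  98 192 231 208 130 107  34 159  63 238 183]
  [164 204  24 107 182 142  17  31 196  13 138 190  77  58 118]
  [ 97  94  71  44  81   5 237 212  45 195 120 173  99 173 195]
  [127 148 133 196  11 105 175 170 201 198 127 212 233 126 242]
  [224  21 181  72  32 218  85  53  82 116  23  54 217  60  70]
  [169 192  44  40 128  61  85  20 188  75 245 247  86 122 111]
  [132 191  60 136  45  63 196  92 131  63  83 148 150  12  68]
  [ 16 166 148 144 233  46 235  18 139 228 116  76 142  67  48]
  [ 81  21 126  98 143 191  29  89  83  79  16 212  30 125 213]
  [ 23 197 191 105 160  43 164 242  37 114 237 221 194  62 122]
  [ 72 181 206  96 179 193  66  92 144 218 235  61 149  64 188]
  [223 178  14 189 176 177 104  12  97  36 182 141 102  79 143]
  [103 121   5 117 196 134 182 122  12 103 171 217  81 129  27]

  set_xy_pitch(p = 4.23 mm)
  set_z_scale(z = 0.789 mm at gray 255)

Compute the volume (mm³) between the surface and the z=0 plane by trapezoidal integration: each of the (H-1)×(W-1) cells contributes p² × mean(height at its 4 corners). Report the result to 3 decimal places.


1147.974

height_mm = gray/255 × 0.789; cell vol = 4.23² × mean(4 corners)
unit = 4.23² × 0.789 / (4×255) = 0.0138407 mm³ per gray-sum
row 0: Σ corner-gray over 14 cells = 7308  → 101.1477
row 1: Σ corner-gray over 14 cells = 6430  → 88.9956
row 2: Σ corner-gray over 14 cells = 7829  → 108.3587
row 3: Σ corner-gray over 14 cells = 7161  → 99.1131
row 4: Σ corner-gray over 14 cells = 6068  → 83.9853
row 5: Σ corner-gray over 14 cells = 6286  → 87.0025
row 6: Σ corner-gray over 14 cells = 6520  → 90.2413
row 7: Σ corner-gray over 14 cells = 6358  → 87.9991
row 8: Σ corner-gray over 14 cells = 6857  → 94.9056
row 9: Σ corner-gray over 14 cells = 8107  → 112.2064
row 10: Σ corner-gray over 14 cells = 7368  → 101.9782
row 11: Σ corner-gray over 14 cells = 6650  → 92.0406
Σ rows: total corner-gray = 82942  → 1147.9740 mm³


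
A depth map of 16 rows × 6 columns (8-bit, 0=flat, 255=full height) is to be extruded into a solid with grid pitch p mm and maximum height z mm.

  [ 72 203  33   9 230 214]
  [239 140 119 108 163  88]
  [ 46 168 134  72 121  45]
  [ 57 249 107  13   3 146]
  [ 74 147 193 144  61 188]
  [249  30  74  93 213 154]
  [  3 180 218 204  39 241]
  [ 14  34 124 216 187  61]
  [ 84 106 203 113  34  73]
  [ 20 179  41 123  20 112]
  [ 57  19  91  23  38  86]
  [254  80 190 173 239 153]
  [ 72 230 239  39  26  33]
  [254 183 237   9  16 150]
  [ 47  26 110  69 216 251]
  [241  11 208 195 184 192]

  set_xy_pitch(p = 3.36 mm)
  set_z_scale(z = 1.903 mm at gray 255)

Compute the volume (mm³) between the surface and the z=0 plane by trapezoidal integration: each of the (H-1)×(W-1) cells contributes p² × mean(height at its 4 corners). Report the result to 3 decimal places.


height_mm = gray/255 × 1.903; cell vol = 3.36² × mean(4 corners)
unit = 3.36² × 1.903 / (4×255) = 0.0210629 mm³ per gray-sum
row 0: Σ corner-gray over 5 cells = 2623  → 55.2479
row 1: Σ corner-gray over 5 cells = 2468  → 51.9831
row 2: Σ corner-gray over 5 cells = 2028  → 42.7155
row 3: Σ corner-gray over 5 cells = 2299  → 48.4235
row 4: Σ corner-gray over 5 cells = 2575  → 54.2368
row 5: Σ corner-gray over 5 cells = 2749  → 57.9018
row 6: Σ corner-gray over 5 cells = 2723  → 57.3541
row 7: Σ corner-gray over 5 cells = 2266  → 47.7284
row 8: Σ corner-gray over 5 cells = 1927  → 40.5881
row 9: Σ corner-gray over 5 cells = 1343  → 28.2874
row 10: Σ corner-gray over 5 cells = 2256  → 47.5178
row 11: Σ corner-gray over 5 cells = 2944  → 62.0090
row 12: Σ corner-gray over 5 cells = 2467  → 51.9621
row 13: Σ corner-gray over 5 cells = 2434  → 51.2670
row 14: Σ corner-gray over 5 cells = 2769  → 58.3230
Σ rows: total corner-gray = 35871  → 755.5456 mm³

755.546


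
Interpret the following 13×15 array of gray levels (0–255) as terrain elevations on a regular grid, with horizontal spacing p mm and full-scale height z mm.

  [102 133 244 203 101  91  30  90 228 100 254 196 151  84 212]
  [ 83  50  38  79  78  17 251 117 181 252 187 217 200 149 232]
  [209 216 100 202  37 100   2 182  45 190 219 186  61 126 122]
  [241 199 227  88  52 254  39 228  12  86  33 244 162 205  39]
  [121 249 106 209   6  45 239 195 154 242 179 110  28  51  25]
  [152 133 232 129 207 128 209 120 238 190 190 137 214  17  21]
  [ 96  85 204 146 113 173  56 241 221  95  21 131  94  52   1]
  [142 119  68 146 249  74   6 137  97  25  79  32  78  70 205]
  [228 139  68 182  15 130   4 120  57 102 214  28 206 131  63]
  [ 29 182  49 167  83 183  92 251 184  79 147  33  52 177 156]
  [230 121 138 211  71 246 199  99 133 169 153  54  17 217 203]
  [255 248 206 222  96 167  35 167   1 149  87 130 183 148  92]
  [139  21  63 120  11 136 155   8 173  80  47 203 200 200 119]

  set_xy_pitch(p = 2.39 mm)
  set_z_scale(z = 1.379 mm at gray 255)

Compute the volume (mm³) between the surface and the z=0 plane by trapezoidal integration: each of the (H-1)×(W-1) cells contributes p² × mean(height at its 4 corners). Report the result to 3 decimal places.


height_mm = gray/255 × 1.379; cell vol = 2.39² × mean(4 corners)
unit = 2.39² × 1.379 / (4×255) = 0.00772254 mm³ per gray-sum
row 0: Σ corner-gray over 14 cells = 8071  → 62.3286
row 1: Σ corner-gray over 14 cells = 7610  → 58.7685
row 2: Σ corner-gray over 14 cells = 7601  → 58.6990
row 3: Σ corner-gray over 14 cells = 7710  → 59.5407
row 4: Σ corner-gray over 14 cells = 8233  → 63.5796
row 5: Σ corner-gray over 14 cells = 7822  → 60.4057
row 6: Σ corner-gray over 14 cells = 6068  → 46.8603
row 7: Σ corner-gray over 14 cells = 5790  → 44.7135
row 8: Σ corner-gray over 14 cells = 6626  → 51.1695
row 9: Σ corner-gray over 14 cells = 7632  → 58.9384
row 10: Σ corner-gray over 14 cells = 8114  → 62.6607
row 11: Σ corner-gray over 14 cells = 7117  → 54.9613
Σ rows: total corner-gray = 88394  → 682.6258 mm³

682.626


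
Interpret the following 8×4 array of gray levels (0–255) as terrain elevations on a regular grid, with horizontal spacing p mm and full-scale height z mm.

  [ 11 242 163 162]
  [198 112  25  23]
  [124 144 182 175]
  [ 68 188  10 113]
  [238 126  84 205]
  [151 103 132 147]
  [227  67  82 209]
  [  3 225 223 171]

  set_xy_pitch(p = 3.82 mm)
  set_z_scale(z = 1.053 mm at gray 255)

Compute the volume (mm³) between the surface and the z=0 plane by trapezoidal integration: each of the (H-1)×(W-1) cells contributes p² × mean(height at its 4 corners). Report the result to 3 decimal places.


163.134

height_mm = gray/255 × 1.053; cell vol = 3.82² × mean(4 corners)
unit = 3.82² × 1.053 / (4×255) = 0.0150645 mm³ per gray-sum
row 0: Σ corner-gray over 3 cells = 1478  → 22.2653
row 1: Σ corner-gray over 3 cells = 1446  → 21.7833
row 2: Σ corner-gray over 3 cells = 1528  → 23.0186
row 3: Σ corner-gray over 3 cells = 1440  → 21.6929
row 4: Σ corner-gray over 3 cells = 1631  → 24.5702
row 5: Σ corner-gray over 3 cells = 1502  → 22.6269
row 6: Σ corner-gray over 3 cells = 1804  → 27.1764
Σ rows: total corner-gray = 10829  → 163.1335 mm³


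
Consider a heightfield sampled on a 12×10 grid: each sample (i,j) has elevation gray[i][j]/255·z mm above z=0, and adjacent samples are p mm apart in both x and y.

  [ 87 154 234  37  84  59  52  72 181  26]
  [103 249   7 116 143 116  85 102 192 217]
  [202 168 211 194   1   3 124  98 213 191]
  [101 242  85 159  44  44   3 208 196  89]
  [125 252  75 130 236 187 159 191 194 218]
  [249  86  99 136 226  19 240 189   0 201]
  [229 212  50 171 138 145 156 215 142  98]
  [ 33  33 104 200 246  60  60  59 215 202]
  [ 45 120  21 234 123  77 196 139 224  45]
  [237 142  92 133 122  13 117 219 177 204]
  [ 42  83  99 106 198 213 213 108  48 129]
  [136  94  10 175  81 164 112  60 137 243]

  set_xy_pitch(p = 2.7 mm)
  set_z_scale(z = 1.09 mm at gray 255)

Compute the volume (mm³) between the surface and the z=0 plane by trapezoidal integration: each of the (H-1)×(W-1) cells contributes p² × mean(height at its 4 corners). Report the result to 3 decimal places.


414.475

height_mm = gray/255 × 1.09; cell vol = 2.7² × mean(4 corners)
unit = 2.7² × 1.09 / (4×255) = 0.00779029 mm³ per gray-sum
row 0: Σ corner-gray over 9 cells = 4199  → 32.7114
row 1: Σ corner-gray over 9 cells = 4757  → 37.0584
row 2: Σ corner-gray over 9 cells = 4569  → 35.5939
row 3: Σ corner-gray over 9 cells = 5343  → 41.6235
row 4: Σ corner-gray over 9 cells = 5631  → 43.8671
row 5: Σ corner-gray over 9 cells = 5225  → 40.7043
row 6: Σ corner-gray over 9 cells = 4974  → 38.7489
row 7: Σ corner-gray over 9 cells = 4547  → 35.4225
row 8: Σ corner-gray over 9 cells = 4829  → 37.6193
row 9: Σ corner-gray over 9 cells = 4778  → 37.2220
row 10: Σ corner-gray over 9 cells = 4352  → 33.9034
Σ rows: total corner-gray = 53204  → 414.4748 mm³


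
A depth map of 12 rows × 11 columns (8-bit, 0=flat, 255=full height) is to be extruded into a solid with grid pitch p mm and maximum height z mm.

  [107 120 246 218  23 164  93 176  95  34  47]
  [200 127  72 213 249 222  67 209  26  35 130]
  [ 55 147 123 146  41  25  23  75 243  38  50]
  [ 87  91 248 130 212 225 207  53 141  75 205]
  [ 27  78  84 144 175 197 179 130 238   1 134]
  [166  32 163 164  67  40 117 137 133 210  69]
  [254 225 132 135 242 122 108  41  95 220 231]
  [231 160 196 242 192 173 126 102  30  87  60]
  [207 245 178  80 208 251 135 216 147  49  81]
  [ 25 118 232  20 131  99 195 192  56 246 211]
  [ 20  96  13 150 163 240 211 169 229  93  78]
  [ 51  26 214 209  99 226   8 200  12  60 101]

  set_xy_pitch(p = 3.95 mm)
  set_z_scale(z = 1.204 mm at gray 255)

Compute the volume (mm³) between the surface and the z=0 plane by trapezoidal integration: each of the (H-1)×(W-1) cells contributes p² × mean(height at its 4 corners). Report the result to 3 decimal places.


1104.324

height_mm = gray/255 × 1.204; cell vol = 3.95² × mean(4 corners)
unit = 3.95² × 1.204 / (4×255) = 0.0184171 mm³ per gray-sum
row 0: Σ corner-gray over 10 cells = 5262  → 96.9106
row 1: Σ corner-gray over 10 cells = 4597  → 84.6633
row 2: Σ corner-gray over 10 cells = 4883  → 89.9305
row 3: Σ corner-gray over 10 cells = 5669  → 104.4064
row 4: Σ corner-gray over 10 cells = 4974  → 91.6065
row 5: Σ corner-gray over 10 cells = 5486  → 101.0360
row 6: Σ corner-gray over 10 cells = 6032  → 111.0918
row 7: Σ corner-gray over 10 cells = 6213  → 114.4252
row 8: Σ corner-gray over 10 cells = 6120  → 112.7125
row 9: Σ corner-gray over 10 cells = 5640  → 103.8723
row 10: Σ corner-gray over 10 cells = 5086  → 93.6692
Σ rows: total corner-gray = 59962  → 1104.3243 mm³


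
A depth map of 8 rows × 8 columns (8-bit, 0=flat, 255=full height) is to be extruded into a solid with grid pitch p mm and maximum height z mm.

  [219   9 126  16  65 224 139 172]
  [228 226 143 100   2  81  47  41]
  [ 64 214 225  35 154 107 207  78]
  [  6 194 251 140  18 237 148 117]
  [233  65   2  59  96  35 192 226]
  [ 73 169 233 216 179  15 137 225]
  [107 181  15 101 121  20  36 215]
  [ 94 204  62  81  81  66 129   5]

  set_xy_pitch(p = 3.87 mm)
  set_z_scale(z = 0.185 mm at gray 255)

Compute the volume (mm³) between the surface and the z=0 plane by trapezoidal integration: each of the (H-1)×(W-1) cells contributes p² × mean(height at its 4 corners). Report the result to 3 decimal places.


height_mm = gray/255 × 0.185; cell vol = 3.87² × mean(4 corners)
unit = 3.87² × 0.185 / (4×255) = 0.0027164 mm³ per gray-sum
row 0: Σ corner-gray over 7 cells = 3016  → 8.1927
row 1: Σ corner-gray over 7 cells = 3493  → 9.4884
row 2: Σ corner-gray over 7 cells = 4125  → 11.2051
row 3: Σ corner-gray over 7 cells = 3456  → 9.3879
row 4: Σ corner-gray over 7 cells = 3553  → 9.6514
row 5: Σ corner-gray over 7 cells = 3466  → 9.4150
row 6: Σ corner-gray over 7 cells = 2615  → 7.1034
Σ rows: total corner-gray = 23724  → 64.4438 mm³

64.444


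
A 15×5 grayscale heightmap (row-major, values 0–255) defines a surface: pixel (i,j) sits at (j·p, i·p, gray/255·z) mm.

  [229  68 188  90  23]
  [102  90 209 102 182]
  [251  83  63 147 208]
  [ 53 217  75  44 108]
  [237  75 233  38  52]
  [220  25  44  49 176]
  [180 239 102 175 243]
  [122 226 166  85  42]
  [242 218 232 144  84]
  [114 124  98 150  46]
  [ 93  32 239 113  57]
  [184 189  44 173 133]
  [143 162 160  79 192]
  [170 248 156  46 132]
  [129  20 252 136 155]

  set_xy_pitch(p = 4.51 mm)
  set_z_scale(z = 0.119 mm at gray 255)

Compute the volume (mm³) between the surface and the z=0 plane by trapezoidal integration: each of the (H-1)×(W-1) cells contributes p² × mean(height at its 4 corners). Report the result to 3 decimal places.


height_mm = gray/255 × 0.119; cell vol = 4.51² × mean(4 corners)
unit = 4.51² × 0.119 / (4×255) = 0.00237301 mm³ per gray-sum
row 0: Σ corner-gray over 4 cells = 2030  → 4.8172
row 1: Σ corner-gray over 4 cells = 2131  → 5.0569
row 2: Σ corner-gray over 4 cells = 1878  → 4.4565
row 3: Σ corner-gray over 4 cells = 1814  → 4.3046
row 4: Σ corner-gray over 4 cells = 1613  → 3.8277
row 5: Σ corner-gray over 4 cells = 2087  → 4.9525
row 6: Σ corner-gray over 4 cells = 2573  → 6.1058
row 7: Σ corner-gray over 4 cells = 2632  → 6.2458
row 8: Σ corner-gray over 4 cells = 2418  → 5.7379
row 9: Σ corner-gray over 4 cells = 1822  → 4.3236
row 10: Σ corner-gray over 4 cells = 2047  → 4.8576
row 11: Σ corner-gray over 4 cells = 2266  → 5.3772
row 12: Σ corner-gray over 4 cells = 2339  → 5.5505
row 13: Σ corner-gray over 4 cells = 2302  → 5.4627
Σ rows: total corner-gray = 29952  → 71.0764 mm³

71.076


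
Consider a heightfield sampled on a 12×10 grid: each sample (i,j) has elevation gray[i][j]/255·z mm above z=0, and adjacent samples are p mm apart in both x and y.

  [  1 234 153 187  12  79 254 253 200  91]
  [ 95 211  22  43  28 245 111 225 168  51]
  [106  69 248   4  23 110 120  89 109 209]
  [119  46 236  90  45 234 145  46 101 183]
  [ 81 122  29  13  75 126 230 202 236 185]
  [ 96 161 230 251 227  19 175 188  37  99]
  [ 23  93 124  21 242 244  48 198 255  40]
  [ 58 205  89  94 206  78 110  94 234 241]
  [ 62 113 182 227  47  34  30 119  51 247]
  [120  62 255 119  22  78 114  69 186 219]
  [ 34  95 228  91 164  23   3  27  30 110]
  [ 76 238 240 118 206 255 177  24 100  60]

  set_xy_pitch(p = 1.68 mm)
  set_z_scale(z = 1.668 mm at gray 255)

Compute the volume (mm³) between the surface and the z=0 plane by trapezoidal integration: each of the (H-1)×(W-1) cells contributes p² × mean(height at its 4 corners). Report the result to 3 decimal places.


229.000

height_mm = gray/255 × 1.668; cell vol = 1.68² × mean(4 corners)
unit = 1.68² × 1.668 / (4×255) = 0.00461545 mm³ per gray-sum
row 0: Σ corner-gray over 9 cells = 5088  → 23.4834
row 1: Σ corner-gray over 9 cells = 4111  → 18.9741
row 2: Σ corner-gray over 9 cells = 4047  → 18.6787
row 3: Σ corner-gray over 9 cells = 4520  → 20.8619
row 4: Σ corner-gray over 9 cells = 5103  → 23.5527
row 5: Σ corner-gray over 9 cells = 5284  → 24.3881
row 6: Σ corner-gray over 9 cells = 5032  → 23.2250
row 7: Σ corner-gray over 9 cells = 4434  → 20.4649
row 8: Σ corner-gray over 9 cells = 4064  → 18.7572
row 9: Σ corner-gray over 9 cells = 3615  → 16.6849
row 10: Σ corner-gray over 9 cells = 4318  → 19.9295
Σ rows: total corner-gray = 49616  → 229.0004 mm³


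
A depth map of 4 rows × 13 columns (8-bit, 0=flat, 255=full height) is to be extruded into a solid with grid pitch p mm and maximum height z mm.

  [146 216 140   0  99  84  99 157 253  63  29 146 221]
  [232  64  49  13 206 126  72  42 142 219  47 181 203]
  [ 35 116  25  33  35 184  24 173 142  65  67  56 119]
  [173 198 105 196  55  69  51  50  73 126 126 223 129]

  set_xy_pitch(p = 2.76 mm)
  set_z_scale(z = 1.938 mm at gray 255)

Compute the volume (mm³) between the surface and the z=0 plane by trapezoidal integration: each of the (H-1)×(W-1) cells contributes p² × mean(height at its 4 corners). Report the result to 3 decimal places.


221.255

height_mm = gray/255 × 1.938; cell vol = 2.76² × mean(4 corners)
unit = 2.76² × 1.938 / (4×255) = 0.0144734 mm³ per gray-sum
row 0: Σ corner-gray over 12 cells = 5696  → 82.4407
row 1: Σ corner-gray over 12 cells = 4751  → 68.7633
row 2: Σ corner-gray over 12 cells = 4840  → 70.0514
Σ rows: total corner-gray = 15287  → 221.2555 mm³


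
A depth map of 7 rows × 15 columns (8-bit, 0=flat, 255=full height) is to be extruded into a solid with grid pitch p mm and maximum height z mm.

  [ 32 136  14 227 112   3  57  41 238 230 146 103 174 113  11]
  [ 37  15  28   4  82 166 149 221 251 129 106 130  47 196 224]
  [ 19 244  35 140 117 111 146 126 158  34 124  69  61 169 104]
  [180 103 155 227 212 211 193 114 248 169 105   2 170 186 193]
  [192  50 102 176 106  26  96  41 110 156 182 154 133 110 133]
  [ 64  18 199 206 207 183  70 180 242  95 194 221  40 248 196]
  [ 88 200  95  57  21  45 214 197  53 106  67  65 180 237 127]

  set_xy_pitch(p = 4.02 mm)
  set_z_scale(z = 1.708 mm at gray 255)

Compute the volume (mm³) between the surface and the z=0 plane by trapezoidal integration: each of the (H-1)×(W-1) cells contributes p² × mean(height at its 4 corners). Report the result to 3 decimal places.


height_mm = gray/255 × 1.708; cell vol = 4.02² × mean(4 corners)
unit = 4.02² × 1.708 / (4×255) = 0.0270607 mm³ per gray-sum
row 0: Σ corner-gray over 14 cells = 6540  → 176.9773
row 1: Σ corner-gray over 14 cells = 6500  → 175.8949
row 2: Σ corner-gray over 14 cells = 7754  → 209.8290
row 3: Σ corner-gray over 14 cells = 7772  → 210.3161
row 4: Σ corner-gray over 14 cells = 7675  → 207.6912
row 5: Σ corner-gray over 14 cells = 7755  → 209.8561
Σ rows: total corner-gray = 43996  → 1190.5647 mm³

1190.565


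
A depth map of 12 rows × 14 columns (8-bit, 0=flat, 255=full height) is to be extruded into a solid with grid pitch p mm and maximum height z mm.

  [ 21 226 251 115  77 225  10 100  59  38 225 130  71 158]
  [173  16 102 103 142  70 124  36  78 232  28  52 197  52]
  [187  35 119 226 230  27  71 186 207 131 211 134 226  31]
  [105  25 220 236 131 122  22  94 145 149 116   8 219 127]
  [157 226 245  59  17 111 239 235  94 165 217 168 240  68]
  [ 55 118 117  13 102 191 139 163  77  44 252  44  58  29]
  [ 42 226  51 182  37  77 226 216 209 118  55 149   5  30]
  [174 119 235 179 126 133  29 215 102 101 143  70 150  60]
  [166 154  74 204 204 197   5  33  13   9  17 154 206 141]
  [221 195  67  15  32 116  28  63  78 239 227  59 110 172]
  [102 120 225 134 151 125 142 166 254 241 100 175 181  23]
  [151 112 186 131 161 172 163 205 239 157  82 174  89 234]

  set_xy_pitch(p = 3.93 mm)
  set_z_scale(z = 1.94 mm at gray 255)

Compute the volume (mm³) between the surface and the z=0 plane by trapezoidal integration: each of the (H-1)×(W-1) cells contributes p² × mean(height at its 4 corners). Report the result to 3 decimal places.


2158.225

height_mm = gray/255 × 1.94; cell vol = 3.93² × mean(4 corners)
unit = 3.93² × 1.94 / (4×255) = 0.0293756 mm³ per gray-sum
row 0: Σ corner-gray over 13 cells = 5818  → 170.9072
row 1: Σ corner-gray over 13 cells = 6409  → 188.2682
row 2: Σ corner-gray over 13 cells = 7030  → 206.5104
row 3: Σ corner-gray over 13 cells = 7463  → 219.2301
row 4: Σ corner-gray over 13 cells = 6977  → 204.9535
row 5: Σ corner-gray over 13 cells = 5894  → 173.1398
row 6: Σ corner-gray over 13 cells = 6612  → 194.2314
row 7: Σ corner-gray over 13 cells = 6285  → 184.6256
row 8: Σ corner-gray over 13 cells = 5698  → 167.3821
row 9: Σ corner-gray over 13 cells = 7004  → 205.7467
row 10: Σ corner-gray over 13 cells = 8280  → 243.2299
Σ rows: total corner-gray = 73470  → 2158.2249 mm³
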